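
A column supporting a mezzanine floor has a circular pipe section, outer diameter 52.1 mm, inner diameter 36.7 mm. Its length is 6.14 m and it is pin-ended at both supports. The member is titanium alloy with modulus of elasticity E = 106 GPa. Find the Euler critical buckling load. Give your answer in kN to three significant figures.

P_cr ≈ 7.57 kN

d_o = 52.1 mm, d_i = 36.7 mm
I = π(d_o⁴ − d_i⁴)/64 = π(52.1⁴ − 36.70⁴)/64 = 2.726×10^5 mm⁴
I = 2.726×10^5 mm⁴ = 2.726×10^-7 m⁴
Effective length L_e = K·L = 1 × 6.14 = 6.140 m
P_cr = π²EI / L_e² = π² × 106×10⁹ × 2.726×10^-7 / 6.140² = 7.565×10^3 N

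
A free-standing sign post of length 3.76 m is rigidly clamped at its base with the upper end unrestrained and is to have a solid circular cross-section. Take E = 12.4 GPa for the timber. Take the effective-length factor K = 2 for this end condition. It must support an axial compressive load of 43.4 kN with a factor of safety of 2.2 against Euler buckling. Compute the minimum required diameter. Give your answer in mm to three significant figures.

d ≈ 173 mm

Required P_cr = n·P = 2.2 × 43.4 = 95.48 kN
L_e = K·L = 2 × 3.76 = 7.520 m
Required I = P_cr·L_e²/(π²E) = 9.548×10^4 × 7.520² / (π² × 1.24×10^10) = 4.412×10^-5 m⁴
I_req = 4.412×10^7 mm⁴
Solid circle: I = πd⁴/64  ⇒  d = (64I/π)^(1/4) = (64×4.412×10^7/π)^(1/4) = 173 mm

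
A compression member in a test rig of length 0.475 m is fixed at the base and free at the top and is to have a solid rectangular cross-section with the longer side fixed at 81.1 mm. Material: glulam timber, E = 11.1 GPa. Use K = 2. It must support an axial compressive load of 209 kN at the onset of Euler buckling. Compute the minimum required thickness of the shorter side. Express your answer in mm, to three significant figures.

L_e = K·L = 2 × 0.475 = 0.9500 m
Required I = P_cr·L_e²/(π²E) = 2.090×10^5 × 0.9500² / (π² × 1.11×10^10) = 1.722×10^-6 m⁴
I_req = 1.722×10^6 mm⁴
Rectangle, weak axis: I_min = h·b³/12 with h = 81.1 mm fixed  ⇒  b = (12I/h)^(1/3) = 63.4 mm

b ≈ 63.4 mm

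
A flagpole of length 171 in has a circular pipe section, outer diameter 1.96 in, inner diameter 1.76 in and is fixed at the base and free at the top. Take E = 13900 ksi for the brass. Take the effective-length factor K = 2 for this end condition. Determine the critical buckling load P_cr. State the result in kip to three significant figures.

d_o = 1.96 in, d_i = 1.76 in
I = π(d_o⁴ − d_i⁴)/64 = π(1.96⁴ − 1.760⁴)/64 = 0.2534 in⁴
Effective length L_e = K·L = 2 × 171 = 342.0 in
P_cr = π²EI / L_e² = π² × 13900×10³ × 0.2534 / 342.0² = 297.2 lb

P_cr ≈ 0.297 kip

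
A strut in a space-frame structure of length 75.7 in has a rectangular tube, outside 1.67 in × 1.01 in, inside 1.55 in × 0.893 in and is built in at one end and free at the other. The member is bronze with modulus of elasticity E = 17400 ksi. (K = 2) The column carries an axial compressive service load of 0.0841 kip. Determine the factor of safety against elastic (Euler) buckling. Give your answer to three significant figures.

n ≈ 4.58

Weak-axis I_min = (h_o·b_o³ − h_i·b_i³)/12 with b_o = 1.01, b_i = 0.8930 in (shorter outer/inner sides).
I_min = (1.67×1.01³ − 1.550×0.8930³)/12 = 5.140×10^-2 in⁴
Effective length L_e = K·L = 2 × 75.7 = 151.4 in
P_cr = π²EI / L_e² = π² × 17400×10³ × 5.140×10^-2 / 151.4² = 385.1 lb
Factor of safety n = P_cr / P = 0.38510 / 0.0841 = 4.58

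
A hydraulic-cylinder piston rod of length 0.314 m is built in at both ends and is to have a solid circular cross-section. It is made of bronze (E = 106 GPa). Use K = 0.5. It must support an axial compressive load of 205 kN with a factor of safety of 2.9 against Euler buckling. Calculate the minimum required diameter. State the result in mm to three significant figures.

Required P_cr = n·P = 2.9 × 205 = 594.5 kN
L_e = K·L = 0.5 × 0.314 = 0.1570 m
Required I = P_cr·L_e²/(π²E) = 5.945×10^5 × 0.1570² / (π² × 1.06×10^11) = 1.401×10^-8 m⁴
I_req = 1.401×10^4 mm⁴
Solid circle: I = πd⁴/64  ⇒  d = (64I/π)^(1/4) = (64×1.401×10^4/π)^(1/4) = 23.1 mm

d ≈ 23.1 mm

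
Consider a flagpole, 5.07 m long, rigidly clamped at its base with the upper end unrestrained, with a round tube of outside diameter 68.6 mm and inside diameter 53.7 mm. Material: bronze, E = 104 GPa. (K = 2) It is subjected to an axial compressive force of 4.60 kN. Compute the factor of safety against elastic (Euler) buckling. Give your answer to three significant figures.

d_o = 68.6 mm, d_i = 53.7 mm
I = π(d_o⁴ − d_i⁴)/64 = π(68.6⁴ − 53.70⁴)/64 = 6.789×10^5 mm⁴
I = 6.789×10^5 mm⁴ = 6.789×10^-7 m⁴
Effective length L_e = K·L = 2 × 5.07 = 10.14 m
P_cr = π²EI / L_e² = π² × 104×10⁹ × 6.789×10^-7 / 10.14² = 6.777×10^3 N
Factor of safety n = P_cr / P = 6.7774 / 4.60 = 1.47

n ≈ 1.47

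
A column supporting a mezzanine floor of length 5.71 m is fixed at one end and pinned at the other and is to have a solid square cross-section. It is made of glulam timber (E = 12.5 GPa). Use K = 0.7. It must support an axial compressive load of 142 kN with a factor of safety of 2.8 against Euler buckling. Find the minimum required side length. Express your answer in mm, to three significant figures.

Required P_cr = n·P = 2.8 × 142 = 397.6 kN
L_e = K·L = 0.7 × 5.71 = 3.997 m
Required I = P_cr·L_e²/(π²E) = 3.976×10^5 × 3.997² / (π² × 1.25×10^10) = 5.149×10^-5 m⁴
I_req = 5.149×10^7 mm⁴
Solid square: I = a⁴/12  ⇒  a = (12I)^(1/4) = (12×5.149×10^7)^(1/4) = 158 mm

a ≈ 158 mm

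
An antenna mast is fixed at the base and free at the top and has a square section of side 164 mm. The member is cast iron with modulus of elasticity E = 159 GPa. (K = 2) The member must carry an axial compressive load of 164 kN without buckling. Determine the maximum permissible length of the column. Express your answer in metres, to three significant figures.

I = a⁴/12 = 164⁴/12 = 6.028×10^7 mm⁴
I = 6.028×10^-5 m⁴
At the buckling limit P_cr = P = 1.640×10^5 N
From P_cr = π²EI/(K·L)²:  L = (1/K)·√(π²EI/P_cr) = (1/2)·√(π²×1.59×10^11×6.028×10^-5/1.640×10^5)
L = 12.0 m

L_max ≈ 12.0 m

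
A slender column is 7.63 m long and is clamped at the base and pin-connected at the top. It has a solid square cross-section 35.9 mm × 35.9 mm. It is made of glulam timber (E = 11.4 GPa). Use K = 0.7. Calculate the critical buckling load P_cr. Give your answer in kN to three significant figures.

P_cr ≈ 0.546 kN

I = a⁴/12 = 35.9⁴/12 = 1.384×10^5 mm⁴
I = 1.384×10^5 mm⁴ = 1.384×10^-7 m⁴
Effective length L_e = K·L = 0.7 × 7.63 = 5.341 m
P_cr = π²EI / L_e² = π² × 11.4×10⁹ × 1.384×10^-7 / 5.341² = 546.0 N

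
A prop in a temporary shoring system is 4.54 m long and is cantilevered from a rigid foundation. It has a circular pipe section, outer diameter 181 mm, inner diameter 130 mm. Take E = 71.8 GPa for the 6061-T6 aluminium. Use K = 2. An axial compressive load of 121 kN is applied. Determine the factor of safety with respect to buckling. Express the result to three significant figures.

d_o = 181 mm, d_i = 130 mm
I = π(d_o⁴ − d_i⁴)/64 = π(181⁴ − 130.0⁴)/64 = 3.866×10^7 mm⁴
I = 3.866×10^7 mm⁴ = 3.866×10^-5 m⁴
Effective length L_e = K·L = 2 × 4.54 = 9.080 m
P_cr = π²EI / L_e² = π² × 71.8×10⁹ × 3.866×10^-5 / 9.080² = 3.323×10^5 N
Factor of safety n = P_cr / P = 332.33 / 121 = 2.75

n ≈ 2.75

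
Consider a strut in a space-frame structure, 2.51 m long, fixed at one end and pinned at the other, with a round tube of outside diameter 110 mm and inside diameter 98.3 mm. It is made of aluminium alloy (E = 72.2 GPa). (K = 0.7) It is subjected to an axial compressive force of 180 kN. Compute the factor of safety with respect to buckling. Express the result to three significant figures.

n ≈ 3.34

d_o = 110 mm, d_i = 98.3 mm
I = π(d_o⁴ − d_i⁴)/64 = π(110⁴ − 98.30⁴)/64 = 2.604×10^6 mm⁴
I = 2.604×10^6 mm⁴ = 2.604×10^-6 m⁴
Effective length L_e = K·L = 0.7 × 2.51 = 1.757 m
P_cr = π²EI / L_e² = π² × 72.2×10⁹ × 2.604×10^-6 / 1.757² = 6.010×10^5 N
Factor of safety n = P_cr / P = 600.97 / 180 = 3.34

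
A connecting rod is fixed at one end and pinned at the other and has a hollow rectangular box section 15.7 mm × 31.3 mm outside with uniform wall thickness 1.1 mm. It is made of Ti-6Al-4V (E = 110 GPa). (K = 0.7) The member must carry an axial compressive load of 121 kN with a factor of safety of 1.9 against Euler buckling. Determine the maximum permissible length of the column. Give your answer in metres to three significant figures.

Inner dimensions: h_i = 31.3 − 2×1.1 = 29.10 mm, b_i = 15.7 − 2×1.1 = 13.50 mm
Weak-axis I_min = (h_o·b_o³ − h_i·b_i³)/12 with b_o = 15.7, b_i = 13.50 mm (shorter outer/inner sides).
I_min = (31.3×15.7³ − 29.10×13.50³)/12 = 4.128×10^3 mm⁴
I = 4.128×10^-9 m⁴
Required critical load P_cr = n·P = 1.9 × 121 = 229.9 kN = 2.299×10^5 N
From P_cr = π²EI/(K·L)²:  L = (1/K)·√(π²EI/P_cr) = (1/0.7)·√(π²×1.10×10^11×4.128×10^-9/2.299×10^5)
L = 0.199 m

L_max ≈ 0.199 m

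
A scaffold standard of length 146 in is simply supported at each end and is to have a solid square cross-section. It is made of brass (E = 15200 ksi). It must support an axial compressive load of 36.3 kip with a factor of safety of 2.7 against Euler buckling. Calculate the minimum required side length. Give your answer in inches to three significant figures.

a ≈ 3.60 in

Required P_cr = n·P = 2.7 × 36.3 = 98.01 kip
L_e = K·L = 1 × 146 = 146.0 in
Required I = P_cr·L_e²/(π²E) = 9.801×10^4 × 146.0² / (π² × 1.52×10^7) = 13.93 in⁴
Solid square: I = a⁴/12  ⇒  a = (12I)^(1/4) = (12×13.93)^(1/4) = 3.60 in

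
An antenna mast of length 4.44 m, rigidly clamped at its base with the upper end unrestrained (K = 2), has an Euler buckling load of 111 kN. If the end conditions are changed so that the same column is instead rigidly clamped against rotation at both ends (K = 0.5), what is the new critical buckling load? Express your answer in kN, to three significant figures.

P_cr ≈ 1780 kN

P_cr ∝ 1/K², so P_cr,new = P_cr,old × (K_old/K_new)² = 111 × (2/0.5)²
= 111 × 16.00 = 1780 kN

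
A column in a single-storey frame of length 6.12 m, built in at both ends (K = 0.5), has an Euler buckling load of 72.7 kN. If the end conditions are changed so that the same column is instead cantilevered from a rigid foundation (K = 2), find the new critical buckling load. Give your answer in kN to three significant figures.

P_cr ≈ 4.54 kN

P_cr ∝ 1/K², so P_cr,new = P_cr,old × (K_old/K_new)² = 72.7 × (0.5/2)²
= 72.7 × 0.06250 = 4.54 kN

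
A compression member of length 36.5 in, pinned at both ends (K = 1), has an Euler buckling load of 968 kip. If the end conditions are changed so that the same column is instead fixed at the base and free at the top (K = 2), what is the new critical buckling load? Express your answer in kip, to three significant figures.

P_cr ≈ 242 kip

P_cr ∝ 1/K², so P_cr,new = P_cr,old × (K_old/K_new)² = 968 × (1/2)²
= 968 × 0.2500 = 242 kip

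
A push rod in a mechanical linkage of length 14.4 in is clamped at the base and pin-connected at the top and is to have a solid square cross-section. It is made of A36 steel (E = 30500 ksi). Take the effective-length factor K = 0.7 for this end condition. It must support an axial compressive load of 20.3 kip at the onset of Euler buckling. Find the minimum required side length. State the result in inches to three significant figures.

a ≈ 0.535 in

L_e = K·L = 0.7 × 14.4 = 10.08 in
Required I = P_cr·L_e²/(π²E) = 2.030×10^4 × 10.08² / (π² × 3.05×10^7) = 6.852×10^-3 in⁴
Solid square: I = a⁴/12  ⇒  a = (12I)^(1/4) = (12×6.852×10^-3)^(1/4) = 0.535 in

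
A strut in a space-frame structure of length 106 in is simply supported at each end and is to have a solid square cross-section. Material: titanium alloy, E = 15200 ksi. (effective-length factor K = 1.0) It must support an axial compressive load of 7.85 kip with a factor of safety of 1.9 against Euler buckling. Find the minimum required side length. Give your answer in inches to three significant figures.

Required P_cr = n·P = 1.9 × 7.85 = 14.92 kip
L_e = K·L = 1 × 106 = 106.0 in
Required I = P_cr·L_e²/(π²E) = 1.491×10^4 × 106.0² / (π² × 1.52×10^7) = 1.117 in⁴
Solid square: I = a⁴/12  ⇒  a = (12I)^(1/4) = (12×1.117)^(1/4) = 1.91 in

a ≈ 1.91 in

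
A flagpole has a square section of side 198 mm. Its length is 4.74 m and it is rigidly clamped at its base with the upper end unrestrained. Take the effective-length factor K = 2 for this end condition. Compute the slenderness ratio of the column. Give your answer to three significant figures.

λ ≈ 166

I = a⁴/12 = 198⁴/12 = 1.281×10^8 mm⁴
A = 3.920×10^4 mm²;  r_min = √(I/A) = √(1.281×10^8/3.920×10^4) = 57.16 mm
L_e = K·L = 2 × 4.74 m = 9.480 m = 9480.0 mm
λ = L_e / r_min = 9480.0 / 57.16 = 166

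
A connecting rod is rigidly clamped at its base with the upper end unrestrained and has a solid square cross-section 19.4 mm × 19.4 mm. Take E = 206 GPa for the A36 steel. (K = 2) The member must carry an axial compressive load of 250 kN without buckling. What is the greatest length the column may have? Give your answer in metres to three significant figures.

L_max ≈ 0.155 m

I = a⁴/12 = 19.4⁴/12 = 1.180×10^4 mm⁴
I = 1.180×10^-8 m⁴
At the buckling limit P_cr = P = 2.500×10^5 N
From P_cr = π²EI/(K·L)²:  L = (1/K)·√(π²EI/P_cr) = (1/2)·√(π²×2.06×10^11×1.180×10^-8/2.500×10^5)
L = 0.155 m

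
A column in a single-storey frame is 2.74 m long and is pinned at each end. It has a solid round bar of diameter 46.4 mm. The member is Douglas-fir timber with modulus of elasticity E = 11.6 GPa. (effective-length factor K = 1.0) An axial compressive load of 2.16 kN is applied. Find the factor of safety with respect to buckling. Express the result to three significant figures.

n ≈ 1.61

I = πd⁴/64 = π×46.4⁴/64 = 2.275×10^5 mm⁴
I = 2.275×10^5 mm⁴ = 2.275×10^-7 m⁴
Effective length L_e = K·L = 1 × 2.74 = 2.740 m
P_cr = π²EI / L_e² = π² × 11.6×10⁹ × 2.275×10^-7 / 2.740² = 3.470×10^3 N
Factor of safety n = P_cr / P = 3.4698 / 2.16 = 1.61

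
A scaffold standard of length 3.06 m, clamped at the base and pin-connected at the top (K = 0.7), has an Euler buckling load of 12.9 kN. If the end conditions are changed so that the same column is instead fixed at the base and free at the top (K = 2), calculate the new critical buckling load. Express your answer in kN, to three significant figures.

P_cr ≈ 1.58 kN

P_cr ∝ 1/K², so P_cr,new = P_cr,old × (K_old/K_new)² = 12.9 × (0.7/2)²
= 12.9 × 0.1225 = 1.58 kN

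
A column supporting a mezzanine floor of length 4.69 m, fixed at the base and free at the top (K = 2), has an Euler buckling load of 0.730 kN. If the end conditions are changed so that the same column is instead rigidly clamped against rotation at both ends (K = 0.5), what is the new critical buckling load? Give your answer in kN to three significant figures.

P_cr ∝ 1/K², so P_cr,new = P_cr,old × (K_old/K_new)² = 0.730 × (2/0.5)²
= 0.730 × 16.00 = 11.7 kN

P_cr ≈ 11.7 kN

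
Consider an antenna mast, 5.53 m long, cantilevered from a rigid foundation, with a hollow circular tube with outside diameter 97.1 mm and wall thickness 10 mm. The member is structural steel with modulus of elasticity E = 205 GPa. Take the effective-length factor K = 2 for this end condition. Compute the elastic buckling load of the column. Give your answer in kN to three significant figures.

P_cr ≈ 43.5 kN

Inner diameter d_i = 97.1 − 2×10 = 77.10 mm
I = π(d_o⁴ − d_i⁴)/64 = π(97.1⁴ − 77.10⁴)/64 = 2.629×10^6 mm⁴
I = 2.629×10^6 mm⁴ = 2.629×10^-6 m⁴
Effective length L_e = K·L = 2 × 5.53 = 11.06 m
P_cr = π²EI / L_e² = π² × 205×10⁹ × 2.629×10^-6 / 11.06² = 4.349×10^4 N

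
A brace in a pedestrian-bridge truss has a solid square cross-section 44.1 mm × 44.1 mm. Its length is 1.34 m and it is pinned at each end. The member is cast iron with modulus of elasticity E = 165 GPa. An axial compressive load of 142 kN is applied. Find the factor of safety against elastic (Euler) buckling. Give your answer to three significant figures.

I = a⁴/12 = 44.1⁴/12 = 3.152×10^5 mm⁴
I = 3.152×10^5 mm⁴ = 3.152×10^-7 m⁴
Effective length L_e = K·L = 1 × 1.34 = 1.340 m
P_cr = π²EI / L_e² = π² × 165×10⁹ × 3.152×10^-7 / 1.340² = 2.859×10^5 N
Factor of safety n = P_cr / P = 285.86 / 142 = 2.01

n ≈ 2.01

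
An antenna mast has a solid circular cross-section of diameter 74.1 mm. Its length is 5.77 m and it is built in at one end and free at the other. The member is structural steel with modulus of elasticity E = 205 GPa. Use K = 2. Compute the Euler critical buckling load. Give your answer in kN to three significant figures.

P_cr ≈ 22.5 kN

I = πd⁴/64 = π×74.1⁴/64 = 1.480×10^6 mm⁴
I = 1.480×10^6 mm⁴ = 1.480×10^-6 m⁴
Effective length L_e = K·L = 2 × 5.77 = 11.54 m
P_cr = π²EI / L_e² = π² × 205×10⁹ × 1.480×10^-6 / 11.54² = 2.248×10^4 N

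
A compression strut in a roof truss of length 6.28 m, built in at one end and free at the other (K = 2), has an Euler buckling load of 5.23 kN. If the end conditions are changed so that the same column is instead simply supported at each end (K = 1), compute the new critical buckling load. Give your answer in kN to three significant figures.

P_cr ∝ 1/K², so P_cr,new = P_cr,old × (K_old/K_new)² = 5.23 × (2/1)²
= 5.23 × 4.000 = 20.9 kN

P_cr ≈ 20.9 kN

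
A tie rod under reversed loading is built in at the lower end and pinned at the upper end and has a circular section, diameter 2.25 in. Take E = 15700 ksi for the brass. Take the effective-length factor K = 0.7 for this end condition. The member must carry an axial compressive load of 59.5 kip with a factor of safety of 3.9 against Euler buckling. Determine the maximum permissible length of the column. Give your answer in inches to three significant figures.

I = πd⁴/64 = π×2.25⁴/64 = 1.258 in⁴
Required critical load P_cr = n·P = 3.9 × 59.5 = 232.0 kip = 2.321×10^5 lb
From P_cr = π²EI/(K·L)²:  L = (1/K)·√(π²EI/P_cr) = (1/0.7)·√(π²×1.57×10^7×1.258/2.321×10^5)
L = 41.4 in

L_max ≈ 41.4 in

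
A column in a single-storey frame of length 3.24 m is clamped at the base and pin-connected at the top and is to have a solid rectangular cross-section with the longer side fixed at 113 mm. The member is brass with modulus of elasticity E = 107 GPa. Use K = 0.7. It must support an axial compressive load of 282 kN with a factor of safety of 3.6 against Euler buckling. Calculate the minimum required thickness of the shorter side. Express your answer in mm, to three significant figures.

b ≈ 80.7 mm

Required P_cr = n·P = 3.6 × 282 = 1015 kN
L_e = K·L = 0.7 × 3.24 = 2.268 m
Required I = P_cr·L_e²/(π²E) = 1.015×10^6 × 2.268² / (π² × 1.07×10^11) = 4.945×10^-6 m⁴
I_req = 4.945×10^6 mm⁴
Rectangle, weak axis: I_min = h·b³/12 with h = 113 mm fixed  ⇒  b = (12I/h)^(1/3) = 80.7 mm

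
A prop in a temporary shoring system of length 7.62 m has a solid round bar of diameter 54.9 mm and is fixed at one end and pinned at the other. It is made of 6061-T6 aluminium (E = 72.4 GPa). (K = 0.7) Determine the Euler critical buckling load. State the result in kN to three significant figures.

I = πd⁴/64 = π×54.9⁴/64 = 4.459×10^5 mm⁴
I = 4.459×10^5 mm⁴ = 4.459×10^-7 m⁴
Effective length L_e = K·L = 0.7 × 7.62 = 5.334 m
P_cr = π²EI / L_e² = π² × 72.4×10⁹ × 4.459×10^-7 / 5.334² = 1.120×10^4 N

P_cr ≈ 11.2 kN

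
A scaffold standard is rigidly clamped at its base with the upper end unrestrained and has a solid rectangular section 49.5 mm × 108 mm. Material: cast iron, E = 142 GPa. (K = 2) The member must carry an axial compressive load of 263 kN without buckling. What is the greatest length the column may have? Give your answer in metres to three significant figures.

Buckling occurs about the weak axis: I_min = h·b³/12 with b = 49.5 mm (the shorter side).
I_min = 108×49.5³/12 = 1.092×10^6 mm⁴
I = 1.092×10^-6 m⁴
At the buckling limit P_cr = P = 2.630×10^5 N
From P_cr = π²EI/(K·L)²:  L = (1/K)·√(π²EI/P_cr) = (1/2)·√(π²×1.42×10^11×1.092×10^-6/2.630×10^5)
L = 1.21 m

L_max ≈ 1.21 m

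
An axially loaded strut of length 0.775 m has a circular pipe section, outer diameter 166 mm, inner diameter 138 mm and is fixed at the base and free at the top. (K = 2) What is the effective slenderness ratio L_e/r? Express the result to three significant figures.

d_o = 166 mm, d_i = 138 mm
I = π(d_o⁴ − d_i⁴)/64 = π(166⁴ − 138.0⁴)/64 = 1.947×10^7 mm⁴
A = 6.685×10^3 mm²;  r_min = √(I/A) = √(1.947×10^7/6.685×10^3) = 53.97 mm
L_e = K·L = 2 × 0.775 m = 1.550 m = 1550.0 mm
λ = L_e / r_min = 1550.0 / 53.97 = 28.7

λ ≈ 28.7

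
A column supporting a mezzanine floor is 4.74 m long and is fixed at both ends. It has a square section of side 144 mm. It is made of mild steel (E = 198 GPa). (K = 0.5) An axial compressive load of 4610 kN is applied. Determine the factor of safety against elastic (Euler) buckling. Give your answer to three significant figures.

n ≈ 2.70

I = a⁴/12 = 144⁴/12 = 3.583×10^7 mm⁴
I = 3.583×10^7 mm⁴ = 3.583×10^-5 m⁴
Effective length L_e = K·L = 0.5 × 4.74 = 2.370 m
P_cr = π²EI / L_e² = π² × 198×10⁹ × 3.583×10^-5 / 2.370² = 1.247×10^7 N
Factor of safety n = P_cr / P = 12466 / 4610 = 2.70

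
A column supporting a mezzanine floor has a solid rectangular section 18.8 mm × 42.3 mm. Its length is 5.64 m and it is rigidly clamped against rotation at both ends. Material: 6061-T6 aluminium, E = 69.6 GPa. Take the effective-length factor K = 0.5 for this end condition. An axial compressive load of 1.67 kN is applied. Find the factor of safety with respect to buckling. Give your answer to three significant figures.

Buckling occurs about the weak axis: I_min = h·b³/12 with b = 18.8 mm (the shorter side).
I_min = 42.3×18.8³/12 = 2.342×10^4 mm⁴
I = 2.342×10^4 mm⁴ = 2.342×10^-8 m⁴
Effective length L_e = K·L = 0.5 × 5.64 = 2.820 m
P_cr = π²EI / L_e² = π² × 69.6×10⁹ × 2.342×10^-8 / 2.820² = 2.023×10^3 N
Factor of safety n = P_cr / P = 2.0232 / 1.67 = 1.21

n ≈ 1.21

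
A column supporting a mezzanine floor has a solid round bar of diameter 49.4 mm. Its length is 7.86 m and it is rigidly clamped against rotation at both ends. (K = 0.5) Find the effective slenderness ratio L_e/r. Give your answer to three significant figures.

I = πd⁴/64 = π×49.4⁴/64 = 2.923×10^5 mm⁴
A = 1.917×10^3 mm²;  r_min = √(I/A) = √(2.923×10^5/1.917×10^3) = 12.35 mm
L_e = K·L = 0.5 × 7.86 m = 3.930 m = 3930.0 mm
λ = L_e / r_min = 3930.0 / 12.35 = 318

λ ≈ 318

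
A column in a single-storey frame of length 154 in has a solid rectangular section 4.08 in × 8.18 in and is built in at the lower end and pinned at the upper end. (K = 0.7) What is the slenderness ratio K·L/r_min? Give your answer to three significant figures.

λ ≈ 91.5

For a rectangle r_min = b/√12 = 4.08/√12 = 1.178 in
L_e = K·L = 0.7 × 154 = 107.8 in
λ = L_e / r_min = 107.80 / 1.178 = 91.5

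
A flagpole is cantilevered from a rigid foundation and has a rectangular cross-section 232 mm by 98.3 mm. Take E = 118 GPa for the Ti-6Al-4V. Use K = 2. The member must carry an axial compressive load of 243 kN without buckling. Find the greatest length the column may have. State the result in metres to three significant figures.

Buckling occurs about the weak axis: I_min = h·b³/12 with b = 98.3 mm (the shorter side).
I_min = 232×98.3³/12 = 1.836×10^7 mm⁴
I = 1.836×10^-5 m⁴
At the buckling limit P_cr = P = 2.430×10^5 N
From P_cr = π²EI/(K·L)²:  L = (1/K)·√(π²EI/P_cr) = (1/2)·√(π²×1.18×10^11×1.836×10^-5/2.430×10^5)
L = 4.69 m

L_max ≈ 4.69 m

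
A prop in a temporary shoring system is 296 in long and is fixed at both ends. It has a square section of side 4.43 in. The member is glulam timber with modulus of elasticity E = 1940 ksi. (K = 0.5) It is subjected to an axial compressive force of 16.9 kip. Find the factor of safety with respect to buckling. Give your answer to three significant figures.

n ≈ 1.66

I = a⁴/12 = 4.43⁴/12 = 32.09 in⁴
Effective length L_e = K·L = 0.5 × 296 = 148.0 in
P_cr = π²EI / L_e² = π² × 1940×10³ × 32.09 / 148.0² = 2.806×10^4 lb
Factor of safety n = P_cr / P = 28.055 / 16.9 = 1.66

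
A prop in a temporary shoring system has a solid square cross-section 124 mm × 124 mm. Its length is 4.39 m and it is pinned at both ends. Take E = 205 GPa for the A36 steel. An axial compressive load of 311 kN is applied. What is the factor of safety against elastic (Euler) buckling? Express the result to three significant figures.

I = a⁴/12 = 124⁴/12 = 1.970×10^7 mm⁴
I = 1.970×10^7 mm⁴ = 1.970×10^-5 m⁴
Effective length L_e = K·L = 1 × 4.39 = 4.390 m
P_cr = π²EI / L_e² = π² × 205×10⁹ × 1.970×10^-5 / 4.390² = 2.068×10^6 N
Factor of safety n = P_cr / P = 2068.4 / 311 = 6.65

n ≈ 6.65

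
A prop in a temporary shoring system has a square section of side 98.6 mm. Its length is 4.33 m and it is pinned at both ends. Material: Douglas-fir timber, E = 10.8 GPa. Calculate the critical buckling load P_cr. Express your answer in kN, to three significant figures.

P_cr ≈ 44.8 kN

I = a⁴/12 = 98.6⁴/12 = 7.876×10^6 mm⁴
I = 7.876×10^6 mm⁴ = 7.876×10^-6 m⁴
Effective length L_e = K·L = 1 × 4.33 = 4.330 m
P_cr = π²EI / L_e² = π² × 10.8×10⁹ × 7.876×10^-6 / 4.330² = 4.478×10^4 N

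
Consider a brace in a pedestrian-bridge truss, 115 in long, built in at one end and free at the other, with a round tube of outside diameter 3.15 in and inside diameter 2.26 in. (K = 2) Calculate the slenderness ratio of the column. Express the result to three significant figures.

λ ≈ 237

d_o = 3.15 in, d_i = 2.26 in
I = π(d_o⁴ − d_i⁴)/64 = π(3.15⁴ − 2.260⁴)/64 = 3.552 in⁴
A = 3.782 in²;  r_min = √(I/A) = √(3.552/3.782) = 0.9692 in
L_e = K·L = 2 × 115 = 230.0 in
λ = L_e / r_min = 230.00 / 0.9692 = 237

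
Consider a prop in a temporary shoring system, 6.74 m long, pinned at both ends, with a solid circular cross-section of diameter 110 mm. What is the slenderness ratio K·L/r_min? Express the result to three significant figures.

For a solid circle r = d/4 = 110/4 = 27.50 mm
L_e = K·L = 1 × 6.74 m = 6.740 m = 6740.0 mm
λ = L_e / r_min = 6740.0 / 27.50 = 245

λ ≈ 245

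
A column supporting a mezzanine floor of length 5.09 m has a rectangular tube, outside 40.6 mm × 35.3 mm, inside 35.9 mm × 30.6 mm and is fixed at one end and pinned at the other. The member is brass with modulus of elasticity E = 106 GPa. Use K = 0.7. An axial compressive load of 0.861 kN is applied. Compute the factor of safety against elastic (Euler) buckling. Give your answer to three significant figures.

n ≈ 6.04

Weak-axis I_min = (h_o·b_o³ − h_i·b_i³)/12 with b_o = 35.3, b_i = 30.60 mm (shorter outer/inner sides).
I_min = (40.6×35.3³ − 35.90×30.60³)/12 = 6.310×10^4 mm⁴
I = 6.310×10^4 mm⁴ = 6.310×10^-8 m⁴
Effective length L_e = K·L = 0.7 × 5.09 = 3.563 m
P_cr = π²EI / L_e² = π² × 106×10⁹ × 6.310×10^-8 / 3.563² = 5.200×10^3 N
Factor of safety n = P_cr / P = 5.2003 / 0.861 = 6.04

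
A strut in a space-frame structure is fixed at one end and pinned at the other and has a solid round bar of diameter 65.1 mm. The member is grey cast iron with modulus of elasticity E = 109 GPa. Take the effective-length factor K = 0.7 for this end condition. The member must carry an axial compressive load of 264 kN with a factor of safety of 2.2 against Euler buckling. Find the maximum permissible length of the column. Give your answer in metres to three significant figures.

L_max ≈ 1.83 m

I = πd⁴/64 = π×65.1⁴/64 = 8.816×10^5 mm⁴
I = 8.816×10^-7 m⁴
Required critical load P_cr = n·P = 2.2 × 264 = 580.8 kN = 5.808×10^5 N
From P_cr = π²EI/(K·L)²:  L = (1/K)·√(π²EI/P_cr) = (1/0.7)·√(π²×1.09×10^11×8.816×10^-7/5.808×10^5)
L = 1.83 m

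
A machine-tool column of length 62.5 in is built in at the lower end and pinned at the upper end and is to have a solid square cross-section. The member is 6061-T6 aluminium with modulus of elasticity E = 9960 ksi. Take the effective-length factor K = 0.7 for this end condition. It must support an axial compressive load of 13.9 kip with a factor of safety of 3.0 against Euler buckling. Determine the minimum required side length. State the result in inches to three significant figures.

Required P_cr = n·P = 3.0 × 13.9 = 41.70 kip
L_e = K·L = 0.7 × 62.5 = 43.75 in
Required I = P_cr·L_e²/(π²E) = 4.170×10^4 × 43.75² / (π² × 9.96×10^6) = 0.8120 in⁴
Solid square: I = a⁴/12  ⇒  a = (12I)^(1/4) = (12×0.8120)^(1/4) = 1.77 in

a ≈ 1.77 in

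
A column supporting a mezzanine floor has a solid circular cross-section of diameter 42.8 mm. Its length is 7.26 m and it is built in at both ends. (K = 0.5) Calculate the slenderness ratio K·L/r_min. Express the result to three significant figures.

For a solid circle r = d/4 = 42.8/4 = 10.70 mm
L_e = K·L = 0.5 × 7.26 m = 3.630 m = 3630.0 mm
λ = L_e / r_min = 3630.0 / 10.70 = 339

λ ≈ 339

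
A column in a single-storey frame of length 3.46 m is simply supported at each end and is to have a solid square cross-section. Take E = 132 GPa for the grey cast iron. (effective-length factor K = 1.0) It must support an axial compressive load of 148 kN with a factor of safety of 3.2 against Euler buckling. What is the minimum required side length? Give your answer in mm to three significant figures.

Required P_cr = n·P = 3.2 × 148 = 473.6 kN
L_e = K·L = 1 × 3.46 = 3.460 m
Required I = P_cr·L_e²/(π²E) = 4.736×10^5 × 3.460² / (π² × 1.32×10^11) = 4.352×10^-6 m⁴
I_req = 4.352×10^6 mm⁴
Solid square: I = a⁴/12  ⇒  a = (12I)^(1/4) = (12×4.352×10^6)^(1/4) = 85.0 mm

a ≈ 85.0 mm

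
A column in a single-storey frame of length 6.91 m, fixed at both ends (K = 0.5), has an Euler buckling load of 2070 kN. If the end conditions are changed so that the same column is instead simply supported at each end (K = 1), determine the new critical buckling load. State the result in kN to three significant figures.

P_cr ≈ 518 kN

P_cr ∝ 1/K², so P_cr,new = P_cr,old × (K_old/K_new)² = 2070 × (0.5/1)²
= 2070 × 0.2500 = 518 kN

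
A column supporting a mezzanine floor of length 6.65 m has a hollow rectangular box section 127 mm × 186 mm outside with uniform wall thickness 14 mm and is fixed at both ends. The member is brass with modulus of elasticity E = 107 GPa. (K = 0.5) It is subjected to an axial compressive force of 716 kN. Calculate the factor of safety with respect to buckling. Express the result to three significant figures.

Inner dimensions: h_i = 186 − 2×14 = 158.0 mm, b_i = 127 − 2×14 = 99.00 mm
Weak-axis I_min = (h_o·b_o³ − h_i·b_i³)/12 with b_o = 127, b_i = 99.00 mm (shorter outer/inner sides).
I_min = (186×127³ − 158.0×99.00³)/12 = 1.897×10^7 mm⁴
I = 1.897×10^7 mm⁴ = 1.897×10^-5 m⁴
Effective length L_e = K·L = 0.5 × 6.65 = 3.325 m
P_cr = π²EI / L_e² = π² × 107×10⁹ × 1.897×10^-5 / 3.325² = 1.812×10^6 N
Factor of safety n = P_cr / P = 1812.5 / 716 = 2.53

n ≈ 2.53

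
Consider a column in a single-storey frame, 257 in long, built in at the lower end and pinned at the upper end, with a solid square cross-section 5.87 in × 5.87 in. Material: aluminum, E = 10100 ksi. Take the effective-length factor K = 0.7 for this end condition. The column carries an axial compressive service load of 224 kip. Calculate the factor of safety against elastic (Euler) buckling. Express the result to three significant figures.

I = a⁴/12 = 5.87⁴/12 = 98.94 in⁴
Effective length L_e = K·L = 0.7 × 257 = 179.9 in
P_cr = π²EI / L_e² = π² × 10100×10³ × 98.94 / 179.9² = 3.047×10^5 lb
Factor of safety n = P_cr / P = 304.74 / 224 = 1.36

n ≈ 1.36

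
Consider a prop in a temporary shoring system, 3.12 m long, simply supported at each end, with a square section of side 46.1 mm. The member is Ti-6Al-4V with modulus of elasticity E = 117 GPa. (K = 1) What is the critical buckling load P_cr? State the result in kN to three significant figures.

P_cr ≈ 44.6 kN

I = a⁴/12 = 46.1⁴/12 = 3.764×10^5 mm⁴
I = 3.764×10^5 mm⁴ = 3.764×10^-7 m⁴
Effective length L_e = K·L = 1 × 3.12 = 3.120 m
P_cr = π²EI / L_e² = π² × 117×10⁹ × 3.764×10^-7 / 3.120² = 4.465×10^4 N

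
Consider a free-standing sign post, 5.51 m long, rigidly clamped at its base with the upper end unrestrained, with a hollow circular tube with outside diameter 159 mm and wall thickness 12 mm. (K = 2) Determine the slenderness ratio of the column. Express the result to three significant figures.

λ ≈ 211

Inner diameter d_i = 159 − 2×12 = 135.0 mm
I = π(d_o⁴ − d_i⁴)/64 = π(159⁴ − 135.0⁴)/64 = 1.507×10^7 mm⁴
A = 5.542×10^3 mm²;  r_min = √(I/A) = √(1.507×10^7/5.542×10^3) = 52.15 mm
L_e = K·L = 2 × 5.51 m = 11.02 m = 11020 mm
λ = L_e / r_min = 11020 / 52.15 = 211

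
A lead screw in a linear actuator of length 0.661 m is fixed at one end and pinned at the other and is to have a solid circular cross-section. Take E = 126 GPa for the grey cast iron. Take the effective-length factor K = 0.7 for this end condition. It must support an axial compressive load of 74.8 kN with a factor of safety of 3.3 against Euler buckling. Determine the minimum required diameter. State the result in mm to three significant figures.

Required P_cr = n·P = 3.3 × 74.8 = 246.8 kN
L_e = K·L = 0.7 × 0.661 = 0.4627 m
Required I = P_cr·L_e²/(π²E) = 2.468×10^5 × 0.4627² / (π² × 1.26×10^11) = 4.250×10^-8 m⁴
I_req = 4.250×10^4 mm⁴
Solid circle: I = πd⁴/64  ⇒  d = (64I/π)^(1/4) = (64×4.250×10^4/π)^(1/4) = 30.5 mm

d ≈ 30.5 mm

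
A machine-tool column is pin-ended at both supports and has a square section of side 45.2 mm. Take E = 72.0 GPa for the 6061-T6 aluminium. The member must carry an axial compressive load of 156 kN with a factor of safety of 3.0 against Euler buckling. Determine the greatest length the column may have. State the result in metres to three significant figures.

L_max ≈ 0.727 m

I = a⁴/12 = 45.2⁴/12 = 3.478×10^5 mm⁴
I = 3.478×10^-7 m⁴
Required critical load P_cr = n·P = 3.0 × 156 = 468.0 kN = 4.680×10^5 N
From P_cr = π²EI/(K·L)²:  L = (1/K)·√(π²EI/P_cr) = (1/1)·√(π²×7.20×10^10×3.478×10^-7/4.680×10^5)
L = 0.727 m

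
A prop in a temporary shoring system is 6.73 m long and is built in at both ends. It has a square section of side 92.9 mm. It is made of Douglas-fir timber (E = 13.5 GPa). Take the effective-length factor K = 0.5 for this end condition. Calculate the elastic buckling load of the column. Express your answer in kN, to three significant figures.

I = a⁴/12 = 92.9⁴/12 = 6.207×10^6 mm⁴
I = 6.207×10^6 mm⁴ = 6.207×10^-6 m⁴
Effective length L_e = K·L = 0.5 × 6.73 = 3.365 m
P_cr = π²EI / L_e² = π² × 13.5×10⁹ × 6.207×10^-6 / 3.365² = 7.304×10^4 N

P_cr ≈ 73.0 kN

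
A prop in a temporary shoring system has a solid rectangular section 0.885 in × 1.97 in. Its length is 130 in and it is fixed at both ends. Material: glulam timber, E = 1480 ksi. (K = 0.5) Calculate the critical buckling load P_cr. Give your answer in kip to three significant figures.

Buckling occurs about the weak axis: I_min = h·b³/12 with b = 0.885 in (the shorter side).
I_min = 1.97×0.885³/12 = 0.1138 in⁴
Effective length L_e = K·L = 0.5 × 130 = 65.00 in
P_cr = π²EI / L_e² = π² × 1480×10³ × 0.1138 / 65.00² = 393.4 lb

P_cr ≈ 0.393 kip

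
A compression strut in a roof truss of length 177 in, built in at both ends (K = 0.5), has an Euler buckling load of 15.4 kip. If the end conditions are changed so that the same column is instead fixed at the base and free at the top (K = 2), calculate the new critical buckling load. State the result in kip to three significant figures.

P_cr ≈ 0.962 kip

P_cr ∝ 1/K², so P_cr,new = P_cr,old × (K_old/K_new)² = 15.4 × (0.5/2)²
= 15.4 × 0.06250 = 0.962 kip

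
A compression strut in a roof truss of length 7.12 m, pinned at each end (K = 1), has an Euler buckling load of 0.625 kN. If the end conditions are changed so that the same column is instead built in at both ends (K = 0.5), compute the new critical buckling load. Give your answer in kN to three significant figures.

P_cr ∝ 1/K², so P_cr,new = P_cr,old × (K_old/K_new)² = 0.625 × (1/0.5)²
= 0.625 × 4.000 = 2.50 kN

P_cr ≈ 2.50 kN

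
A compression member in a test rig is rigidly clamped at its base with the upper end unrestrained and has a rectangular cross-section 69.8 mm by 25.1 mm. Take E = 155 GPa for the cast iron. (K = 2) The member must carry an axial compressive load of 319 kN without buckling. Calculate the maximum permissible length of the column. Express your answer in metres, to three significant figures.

Buckling occurs about the weak axis: I_min = h·b³/12 with b = 25.1 mm (the shorter side).
I_min = 69.8×25.1³/12 = 9.198×10^4 mm⁴
I = 9.198×10^-8 m⁴
At the buckling limit P_cr = P = 3.190×10^5 N
From P_cr = π²EI/(K·L)²:  L = (1/K)·√(π²EI/P_cr) = (1/2)·√(π²×1.55×10^11×9.198×10^-8/3.190×10^5)
L = 0.332 m

L_max ≈ 0.332 m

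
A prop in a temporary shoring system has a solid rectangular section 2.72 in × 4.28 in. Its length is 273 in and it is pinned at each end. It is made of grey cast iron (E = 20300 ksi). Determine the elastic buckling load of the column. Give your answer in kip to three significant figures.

P_cr ≈ 19.3 kip

Buckling occurs about the weak axis: I_min = h·b³/12 with b = 2.72 in (the shorter side).
I_min = 4.28×2.72³/12 = 7.177 in⁴
Effective length L_e = K·L = 1 × 273 = 273.0 in
P_cr = π²EI / L_e² = π² × 20300×10³ × 7.177 / 273.0² = 1.929×10^4 lb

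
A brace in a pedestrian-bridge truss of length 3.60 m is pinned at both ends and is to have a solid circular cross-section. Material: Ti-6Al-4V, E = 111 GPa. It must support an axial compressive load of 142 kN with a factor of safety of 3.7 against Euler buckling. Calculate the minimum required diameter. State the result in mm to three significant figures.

Required P_cr = n·P = 3.7 × 142 = 525.4 kN
L_e = K·L = 1 × 3.60 = 3.600 m
Required I = P_cr·L_e²/(π²E) = 5.254×10^5 × 3.600² / (π² × 1.11×10^11) = 6.215×10^-6 m⁴
I_req = 6.215×10^6 mm⁴
Solid circle: I = πd⁴/64  ⇒  d = (64I/π)^(1/4) = (64×6.215×10^6/π)^(1/4) = 106 mm

d ≈ 106 mm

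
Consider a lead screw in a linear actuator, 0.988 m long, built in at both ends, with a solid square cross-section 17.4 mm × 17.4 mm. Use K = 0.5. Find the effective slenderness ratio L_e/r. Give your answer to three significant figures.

I = a⁴/12 = 17.4⁴/12 = 7.639×10^3 mm⁴
A = 302.8 mm²;  r_min = √(I/A) = √(7.639×10^3/302.8) = 5.023 mm
L_e = K·L = 0.5 × 0.988 m = 0.4940 m = 494.00 mm
λ = L_e / r_min = 494.00 / 5.023 = 98.3

λ ≈ 98.3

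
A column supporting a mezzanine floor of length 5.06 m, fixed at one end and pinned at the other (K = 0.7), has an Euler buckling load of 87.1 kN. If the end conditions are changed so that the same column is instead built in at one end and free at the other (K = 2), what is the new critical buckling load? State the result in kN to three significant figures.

P_cr ≈ 10.7 kN

P_cr ∝ 1/K², so P_cr,new = P_cr,old × (K_old/K_new)² = 87.1 × (0.7/2)²
= 87.1 × 0.1225 = 10.7 kN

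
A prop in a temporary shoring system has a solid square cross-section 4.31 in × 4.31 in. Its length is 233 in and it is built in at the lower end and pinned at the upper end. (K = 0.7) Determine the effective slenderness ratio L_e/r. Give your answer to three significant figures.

For a square r = a/√12 = 4.31/√12 = 1.244 in
L_e = K·L = 0.7 × 233 = 163.1 in
λ = L_e / r_min = 163.10 / 1.244 = 131

λ ≈ 131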